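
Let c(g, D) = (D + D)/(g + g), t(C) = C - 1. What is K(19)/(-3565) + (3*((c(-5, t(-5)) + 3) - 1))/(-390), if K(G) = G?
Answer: -6939/231725 ≈ -0.029945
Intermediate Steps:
t(C) = -1 + C
c(g, D) = D/g (c(g, D) = (2*D)/((2*g)) = (2*D)*(1/(2*g)) = D/g)
K(19)/(-3565) + (3*((c(-5, t(-5)) + 3) - 1))/(-390) = 19/(-3565) + (3*(((-1 - 5)/(-5) + 3) - 1))/(-390) = 19*(-1/3565) + (3*((-6*(-⅕) + 3) - 1))*(-1/390) = -19/3565 + (3*((6/5 + 3) - 1))*(-1/390) = -19/3565 + (3*(21/5 - 1))*(-1/390) = -19/3565 + (3*(16/5))*(-1/390) = -19/3565 + (48/5)*(-1/390) = -19/3565 - 8/325 = -6939/231725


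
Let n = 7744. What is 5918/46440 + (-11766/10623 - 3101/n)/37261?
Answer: 755601478742179/5931274194457920 ≈ 0.12739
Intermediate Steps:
5918/46440 + (-11766/10623 - 3101/n)/37261 = 5918/46440 + (-11766/10623 - 3101/7744)/37261 = 5918*(1/46440) + (-11766*1/10623 - 3101*1/7744)*(1/37261) = 2959/23220 + (-3922/3541 - 3101/7744)*(1/37261) = 2959/23220 - 41352609/27421504*1/37261 = 2959/23220 - 41352609/1021752660544 = 755601478742179/5931274194457920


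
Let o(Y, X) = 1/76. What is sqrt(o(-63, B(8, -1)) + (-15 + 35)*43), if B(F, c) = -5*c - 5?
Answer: sqrt(1241859)/38 ≈ 29.326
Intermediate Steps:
B(F, c) = -5 - 5*c
o(Y, X) = 1/76
sqrt(o(-63, B(8, -1)) + (-15 + 35)*43) = sqrt(1/76 + (-15 + 35)*43) = sqrt(1/76 + 20*43) = sqrt(1/76 + 860) = sqrt(65361/76) = sqrt(1241859)/38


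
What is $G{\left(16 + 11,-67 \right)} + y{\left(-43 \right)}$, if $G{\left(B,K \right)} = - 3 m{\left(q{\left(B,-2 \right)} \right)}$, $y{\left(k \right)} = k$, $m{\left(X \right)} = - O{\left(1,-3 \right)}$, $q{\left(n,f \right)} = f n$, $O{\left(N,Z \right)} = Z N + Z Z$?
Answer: $-25$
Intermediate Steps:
$O{\left(N,Z \right)} = Z^{2} + N Z$ ($O{\left(N,Z \right)} = N Z + Z^{2} = Z^{2} + N Z$)
$m{\left(X \right)} = -6$ ($m{\left(X \right)} = - \left(-3\right) \left(1 - 3\right) = - \left(-3\right) \left(-2\right) = \left(-1\right) 6 = -6$)
$G{\left(B,K \right)} = 18$ ($G{\left(B,K \right)} = \left(-3\right) \left(-6\right) = 18$)
$G{\left(16 + 11,-67 \right)} + y{\left(-43 \right)} = 18 - 43 = -25$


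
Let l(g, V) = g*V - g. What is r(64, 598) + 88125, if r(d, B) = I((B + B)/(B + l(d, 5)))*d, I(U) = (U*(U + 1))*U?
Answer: 6884385136775/77854483 ≈ 88426.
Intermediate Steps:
l(g, V) = -g + V*g (l(g, V) = V*g - g = -g + V*g)
I(U) = U²*(1 + U) (I(U) = (U*(1 + U))*U = U²*(1 + U))
r(d, B) = 4*d*B²*(1 + 2*B/(B + 4*d))/(B + 4*d)² (r(d, B) = (((B + B)/(B + d*(-1 + 5)))²*(1 + (B + B)/(B + d*(-1 + 5))))*d = (((2*B)/(B + d*4))²*(1 + (2*B)/(B + d*4)))*d = (((2*B)/(B + 4*d))²*(1 + (2*B)/(B + 4*d)))*d = ((2*B/(B + 4*d))²*(1 + 2*B/(B + 4*d)))*d = ((4*B²/(B + 4*d)²)*(1 + 2*B/(B + 4*d)))*d = (4*B²*(1 + 2*B/(B + 4*d))/(B + 4*d)²)*d = 4*d*B²*(1 + 2*B/(B + 4*d))/(B + 4*d)²)
r(64, 598) + 88125 = 4*64*598²*(3*598 + 4*64)/(598 + 4*64)³ + 88125 = 4*64*357604*(1794 + 256)/(598 + 256)³ + 88125 = 4*64*357604*2050/854³ + 88125 = 4*64*357604*(1/622835864)*2050 + 88125 = 23458822400/77854483 + 88125 = 6884385136775/77854483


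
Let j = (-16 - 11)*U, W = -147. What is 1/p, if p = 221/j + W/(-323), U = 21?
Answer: 183141/11966 ≈ 15.305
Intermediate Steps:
j = -567 (j = (-16 - 11)*21 = -27*21 = -567)
p = 11966/183141 (p = 221/(-567) - 147/(-323) = 221*(-1/567) - 147*(-1/323) = -221/567 + 147/323 = 11966/183141 ≈ 0.065338)
1/p = 1/(11966/183141) = 183141/11966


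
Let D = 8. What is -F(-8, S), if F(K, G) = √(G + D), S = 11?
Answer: -√19 ≈ -4.3589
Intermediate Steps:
F(K, G) = √(8 + G) (F(K, G) = √(G + 8) = √(8 + G))
-F(-8, S) = -√(8 + 11) = -√19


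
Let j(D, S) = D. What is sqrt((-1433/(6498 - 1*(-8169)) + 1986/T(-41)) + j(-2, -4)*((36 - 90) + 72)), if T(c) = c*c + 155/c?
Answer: 2*I*sqrt(246639281257966314)/168098487 ≈ 5.9088*I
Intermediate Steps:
T(c) = c**2 + 155/c
sqrt((-1433/(6498 - 1*(-8169)) + 1986/T(-41)) + j(-2, -4)*((36 - 90) + 72)) = sqrt((-1433/(6498 - 1*(-8169)) + 1986/(((155 + (-41)**3)/(-41)))) - 2*((36 - 90) + 72)) = sqrt((-1433/(6498 + 8169) + 1986/((-(155 - 68921)/41))) - 2*(-54 + 72)) = sqrt((-1433/14667 + 1986/((-1/41*(-68766)))) - 2*18) = sqrt((-1433*1/14667 + 1986/(68766/41)) - 36) = sqrt((-1433/14667 + 1986*(41/68766)) - 36) = sqrt((-1433/14667 + 13571/11461) - 36) = sqrt(182622244/168098487 - 36) = sqrt(-5868923288/168098487) = 2*I*sqrt(246639281257966314)/168098487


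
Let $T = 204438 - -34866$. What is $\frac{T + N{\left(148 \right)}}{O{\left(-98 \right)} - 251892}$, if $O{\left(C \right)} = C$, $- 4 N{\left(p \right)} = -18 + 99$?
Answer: $- \frac{191427}{201592} \approx -0.94958$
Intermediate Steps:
$N{\left(p \right)} = - \frac{81}{4}$ ($N{\left(p \right)} = - \frac{-18 + 99}{4} = \left(- \frac{1}{4}\right) 81 = - \frac{81}{4}$)
$T = 239304$ ($T = 204438 + 34866 = 239304$)
$\frac{T + N{\left(148 \right)}}{O{\left(-98 \right)} - 251892} = \frac{239304 - \frac{81}{4}}{-98 - 251892} = \frac{957135}{4 \left(-251990\right)} = \frac{957135}{4} \left(- \frac{1}{251990}\right) = - \frac{191427}{201592}$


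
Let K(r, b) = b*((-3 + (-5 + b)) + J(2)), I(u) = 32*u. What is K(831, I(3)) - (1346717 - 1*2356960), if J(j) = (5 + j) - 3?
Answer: 1019075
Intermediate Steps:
J(j) = 2 + j
K(r, b) = b*(-4 + b) (K(r, b) = b*((-3 + (-5 + b)) + (2 + 2)) = b*((-8 + b) + 4) = b*(-4 + b))
K(831, I(3)) - (1346717 - 1*2356960) = (32*3)*(-4 + 32*3) - (1346717 - 1*2356960) = 96*(-4 + 96) - (1346717 - 2356960) = 96*92 - 1*(-1010243) = 8832 + 1010243 = 1019075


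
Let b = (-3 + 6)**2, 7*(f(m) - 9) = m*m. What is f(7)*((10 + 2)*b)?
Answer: 1728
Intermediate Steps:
f(m) = 9 + m**2/7 (f(m) = 9 + (m*m)/7 = 9 + m**2/7)
b = 9 (b = 3**2 = 9)
f(7)*((10 + 2)*b) = (9 + (1/7)*7**2)*((10 + 2)*9) = (9 + (1/7)*49)*(12*9) = (9 + 7)*108 = 16*108 = 1728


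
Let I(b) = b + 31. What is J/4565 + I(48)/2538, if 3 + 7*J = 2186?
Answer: 8064899/81101790 ≈ 0.099442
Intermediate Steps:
J = 2183/7 (J = -3/7 + (⅐)*2186 = -3/7 + 2186/7 = 2183/7 ≈ 311.86)
I(b) = 31 + b
J/4565 + I(48)/2538 = (2183/7)/4565 + (31 + 48)/2538 = (2183/7)*(1/4565) + 79*(1/2538) = 2183/31955 + 79/2538 = 8064899/81101790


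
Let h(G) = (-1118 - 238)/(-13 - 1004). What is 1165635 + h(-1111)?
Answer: 3496909/3 ≈ 1.1656e+6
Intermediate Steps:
h(G) = 4/3 (h(G) = -1356/(-1017) = -1356*(-1/1017) = 4/3)
1165635 + h(-1111) = 1165635 + 4/3 = 3496909/3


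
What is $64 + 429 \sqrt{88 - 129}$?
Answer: $64 + 429 i \sqrt{41} \approx 64.0 + 2746.9 i$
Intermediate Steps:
$64 + 429 \sqrt{88 - 129} = 64 + 429 \sqrt{-41} = 64 + 429 i \sqrt{41}$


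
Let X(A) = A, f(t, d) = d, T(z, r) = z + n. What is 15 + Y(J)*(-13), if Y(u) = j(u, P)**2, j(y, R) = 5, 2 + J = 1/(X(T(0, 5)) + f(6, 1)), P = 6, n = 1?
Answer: -310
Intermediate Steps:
T(z, r) = 1 + z (T(z, r) = z + 1 = 1 + z)
J = -3/2 (J = -2 + 1/((1 + 0) + 1) = -2 + 1/(1 + 1) = -2 + 1/2 = -3/2 ≈ -1.5000)
Y(u) = 25 (Y(u) = 5**2 = 25)
15 + Y(J)*(-13) = 15 + 25*(-13) = 15 - 325 = -310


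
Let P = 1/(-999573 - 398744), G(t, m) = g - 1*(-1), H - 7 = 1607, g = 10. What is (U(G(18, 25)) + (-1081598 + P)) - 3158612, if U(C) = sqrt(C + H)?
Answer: -5929157726571/1398317 + 5*sqrt(65) ≈ -4.2402e+6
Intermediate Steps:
H = 1614 (H = 7 + 1607 = 1614)
G(t, m) = 11 (G(t, m) = 10 - 1*(-1) = 10 + 1 = 11)
P = -1/1398317 (P = 1/(-1398317) = -1/1398317 ≈ -7.1515e-7)
U(C) = sqrt(1614 + C) (U(C) = sqrt(C + 1614) = sqrt(1614 + C))
(U(G(18, 25)) + (-1081598 + P)) - 3158612 = (sqrt(1614 + 11) + (-1081598 - 1/1398317)) - 3158612 = (sqrt(1625) - 1512416870567/1398317) - 3158612 = (5*sqrt(65) - 1512416870567/1398317) - 3158612 = (-1512416870567/1398317 + 5*sqrt(65)) - 3158612 = -5929157726571/1398317 + 5*sqrt(65)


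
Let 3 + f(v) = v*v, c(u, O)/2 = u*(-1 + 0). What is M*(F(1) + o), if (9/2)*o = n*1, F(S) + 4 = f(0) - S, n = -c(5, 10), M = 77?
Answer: -4004/9 ≈ -444.89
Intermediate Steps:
c(u, O) = -2*u (c(u, O) = 2*(u*(-1 + 0)) = 2*(u*(-1)) = 2*(-u) = -2*u)
n = 10 (n = -(-2)*5 = -1*(-10) = 10)
f(v) = -3 + v**2 (f(v) = -3 + v*v = -3 + v**2)
F(S) = -7 - S (F(S) = -4 + ((-3 + 0**2) - S) = -4 + ((-3 + 0) - S) = -4 + (-3 - S) = -7 - S)
o = 20/9 (o = 2*(10*1)/9 = (2/9)*10 = 20/9 ≈ 2.2222)
M*(F(1) + o) = 77*((-7 - 1*1) + 20/9) = 77*((-7 - 1) + 20/9) = 77*(-8 + 20/9) = 77*(-52/9) = -4004/9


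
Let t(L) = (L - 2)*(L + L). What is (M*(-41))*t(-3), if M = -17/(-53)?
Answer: -20910/53 ≈ -394.53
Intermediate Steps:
t(L) = 2*L*(-2 + L) (t(L) = (-2 + L)*(2*L) = 2*L*(-2 + L))
M = 17/53 (M = -17*(-1/53) = 17/53 ≈ 0.32075)
(M*(-41))*t(-3) = ((17/53)*(-41))*(2*(-3)*(-2 - 3)) = -1394*(-3)*(-5)/53 = -697/53*30 = -20910/53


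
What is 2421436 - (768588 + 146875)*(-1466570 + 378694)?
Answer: 995912648024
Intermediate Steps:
2421436 - (768588 + 146875)*(-1466570 + 378694) = 2421436 - 915463*(-1087876) = 2421436 - 1*(-995910226588) = 2421436 + 995910226588 = 995912648024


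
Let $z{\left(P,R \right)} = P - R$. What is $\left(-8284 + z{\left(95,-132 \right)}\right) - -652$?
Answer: $-7405$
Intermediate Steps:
$\left(-8284 + z{\left(95,-132 \right)}\right) - -652 = \left(-8284 + \left(95 - -132\right)\right) - -652 = \left(-8284 + \left(95 + 132\right)\right) + 652 = \left(-8284 + 227\right) + 652 = -8057 + 652 = -7405$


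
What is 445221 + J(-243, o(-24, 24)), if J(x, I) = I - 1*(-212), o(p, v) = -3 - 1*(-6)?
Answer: 445436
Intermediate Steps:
o(p, v) = 3 (o(p, v) = -3 + 6 = 3)
J(x, I) = 212 + I (J(x, I) = I + 212 = 212 + I)
445221 + J(-243, o(-24, 24)) = 445221 + (212 + 3) = 445221 + 215 = 445436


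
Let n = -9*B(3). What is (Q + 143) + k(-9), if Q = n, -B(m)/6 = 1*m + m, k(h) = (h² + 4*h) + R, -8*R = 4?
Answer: 1023/2 ≈ 511.50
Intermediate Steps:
R = -½ (R = -⅛*4 = -½ ≈ -0.50000)
k(h) = -½ + h² + 4*h (k(h) = (h² + 4*h) - ½ = -½ + h² + 4*h)
B(m) = -12*m (B(m) = -6*(1*m + m) = -6*(m + m) = -12*m)
n = 324 (n = -(-108)*3 = -9*(-36) = 324)
Q = 324
(Q + 143) + k(-9) = (324 + 143) + (-½ + (-9)² + 4*(-9)) = 467 + (-½ + 81 - 36) = 467 + 89/2 = 1023/2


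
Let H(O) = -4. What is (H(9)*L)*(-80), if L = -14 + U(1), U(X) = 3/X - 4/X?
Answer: -4800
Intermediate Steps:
U(X) = -1/X
L = -15 (L = -14 - 1/1 = -14 - 1*1 = -14 - 1 = -15)
(H(9)*L)*(-80) = -4*(-15)*(-80) = 60*(-80) = -4800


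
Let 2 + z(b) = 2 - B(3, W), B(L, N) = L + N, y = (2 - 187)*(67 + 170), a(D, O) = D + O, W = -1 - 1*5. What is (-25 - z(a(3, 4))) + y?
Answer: -43873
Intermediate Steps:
W = -6 (W = -1 - 5 = -6)
y = -43845 (y = -185*237 = -43845)
z(b) = 3 (z(b) = -2 + (2 - (3 - 6)) = -2 + (2 - 1*(-3)) = -2 + (2 + 3) = -2 + 5 = 3)
(-25 - z(a(3, 4))) + y = (-25 - 1*3) - 43845 = (-25 - 3) - 43845 = -28 - 43845 = -43873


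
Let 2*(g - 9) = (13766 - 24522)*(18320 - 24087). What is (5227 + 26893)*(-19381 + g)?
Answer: 995577194480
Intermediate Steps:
g = 31014935 (g = 9 + ((13766 - 24522)*(18320 - 24087))/2 = 9 + (-10756*(-5767))/2 = 9 + (1/2)*62029852 = 9 + 31014926 = 31014935)
(5227 + 26893)*(-19381 + g) = (5227 + 26893)*(-19381 + 31014935) = 32120*30995554 = 995577194480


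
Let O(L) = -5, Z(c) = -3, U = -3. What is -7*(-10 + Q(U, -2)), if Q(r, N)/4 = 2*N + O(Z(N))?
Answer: 322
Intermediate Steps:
Q(r, N) = -20 + 8*N (Q(r, N) = 4*(2*N - 5) = 4*(-5 + 2*N) = -20 + 8*N)
-7*(-10 + Q(U, -2)) = -7*(-10 + (-20 + 8*(-2))) = -7*(-10 + (-20 - 16)) = -7*(-10 - 36) = -7*(-46) = 322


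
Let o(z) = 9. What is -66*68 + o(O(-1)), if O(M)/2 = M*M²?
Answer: -4479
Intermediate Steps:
O(M) = 2*M³ (O(M) = 2*(M*M²) = 2*M³)
-66*68 + o(O(-1)) = -66*68 + 9 = -4488 + 9 = -4479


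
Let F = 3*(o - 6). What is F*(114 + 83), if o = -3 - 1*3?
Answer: -7092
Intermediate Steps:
o = -6 (o = -3 - 3 = -6)
F = -36 (F = 3*(-6 - 6) = 3*(-12) = -36)
F*(114 + 83) = -36*(114 + 83) = -36*197 = -7092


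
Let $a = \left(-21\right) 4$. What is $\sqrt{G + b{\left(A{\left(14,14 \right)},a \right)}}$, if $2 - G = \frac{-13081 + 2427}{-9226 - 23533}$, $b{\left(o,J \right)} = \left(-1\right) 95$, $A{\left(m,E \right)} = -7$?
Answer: $\frac{i \sqrt{100152157919}}{32759} \approx 9.6605 i$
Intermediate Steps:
$a = -84$
$b{\left(o,J \right)} = -95$
$G = \frac{54864}{32759}$ ($G = 2 - \frac{-13081 + 2427}{-9226 - 23533} = 2 - - \frac{10654}{-32759} = 2 - \left(-10654\right) \left(- \frac{1}{32759}\right) = 2 - \frac{10654}{32759} = \frac{54864}{32759} \approx 1.6748$)
$\sqrt{G + b{\left(A{\left(14,14 \right)},a \right)}} = \sqrt{\frac{54864}{32759} - 95} = \sqrt{- \frac{3057241}{32759}} = \frac{i \sqrt{100152157919}}{32759}$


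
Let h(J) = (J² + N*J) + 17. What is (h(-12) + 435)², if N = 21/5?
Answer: 7441984/25 ≈ 2.9768e+5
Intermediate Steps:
N = 21/5 (N = 21*(⅕) = 21/5 ≈ 4.2000)
h(J) = 17 + J² + 21*J/5 (h(J) = (J² + 21*J/5) + 17 = 17 + J² + 21*J/5)
(h(-12) + 435)² = ((17 + (-12)² + (21/5)*(-12)) + 435)² = ((17 + 144 - 252/5) + 435)² = (553/5 + 435)² = (2728/5)² = 7441984/25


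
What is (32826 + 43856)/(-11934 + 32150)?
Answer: 38341/10108 ≈ 3.7931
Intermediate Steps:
(32826 + 43856)/(-11934 + 32150) = 76682/20216 = 76682*(1/20216) = 38341/10108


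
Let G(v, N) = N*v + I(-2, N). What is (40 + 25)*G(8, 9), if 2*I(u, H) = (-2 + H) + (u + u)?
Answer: 9555/2 ≈ 4777.5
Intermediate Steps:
I(u, H) = -1 + u + H/2 (I(u, H) = ((-2 + H) + (u + u))/2 = ((-2 + H) + 2*u)/2 = (-2 + H + 2*u)/2 = -1 + u + H/2)
G(v, N) = -3 + N/2 + N*v (G(v, N) = N*v + (-1 - 2 + N/2) = N*v + (-3 + N/2) = -3 + N/2 + N*v)
(40 + 25)*G(8, 9) = (40 + 25)*(-3 + (1/2)*9 + 9*8) = 65*(-3 + 9/2 + 72) = 65*(147/2) = 9555/2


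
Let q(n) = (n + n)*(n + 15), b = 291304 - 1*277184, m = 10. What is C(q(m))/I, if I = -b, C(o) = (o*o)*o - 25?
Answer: -24999995/2824 ≈ -8852.7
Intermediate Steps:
b = 14120 (b = 291304 - 277184 = 14120)
q(n) = 2*n*(15 + n) (q(n) = (2*n)*(15 + n) = 2*n*(15 + n))
C(o) = -25 + o³ (C(o) = o²*o - 25 = o³ - 25 = -25 + o³)
I = -14120 (I = -1*14120 = -14120)
C(q(m))/I = (-25 + (2*10*(15 + 10))³)/(-14120) = (-25 + (2*10*25)³)*(-1/14120) = (-25 + 500³)*(-1/14120) = (-25 + 125000000)*(-1/14120) = 124999975*(-1/14120) = -24999995/2824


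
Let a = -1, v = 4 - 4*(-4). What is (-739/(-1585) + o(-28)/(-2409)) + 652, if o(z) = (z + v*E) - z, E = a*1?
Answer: 2491320731/3818265 ≈ 652.47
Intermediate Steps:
v = 20 (v = 4 + 16 = 20)
E = -1 (E = -1*1 = -1)
o(z) = -20 (o(z) = (z + 20*(-1)) - z = (z - 20) - z = (-20 + z) - z = -20)
(-739/(-1585) + o(-28)/(-2409)) + 652 = (-739/(-1585) - 20/(-2409)) + 652 = (-739*(-1/1585) - 20*(-1/2409)) + 652 = (739/1585 + 20/2409) + 652 = 1811951/3818265 + 652 = 2491320731/3818265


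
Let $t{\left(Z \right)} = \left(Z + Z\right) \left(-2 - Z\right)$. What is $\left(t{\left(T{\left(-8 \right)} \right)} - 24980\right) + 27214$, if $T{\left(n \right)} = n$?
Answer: $2138$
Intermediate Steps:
$t{\left(Z \right)} = 2 Z \left(-2 - Z\right)$
$\left(t{\left(T{\left(-8 \right)} \right)} - 24980\right) + 27214 = \left(\left(-2\right) \left(-8\right) \left(2 - 8\right) - 24980\right) + 27214 = \left(\left(-2\right) \left(-8\right) \left(-6\right) - 24980\right) + 27214 = \left(-96 - 24980\right) + 27214 = -25076 + 27214 = 2138$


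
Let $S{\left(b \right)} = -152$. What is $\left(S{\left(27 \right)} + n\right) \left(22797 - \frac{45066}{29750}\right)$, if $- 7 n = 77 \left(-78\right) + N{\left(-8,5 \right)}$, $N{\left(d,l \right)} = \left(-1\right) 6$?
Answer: $\frac{34240446984}{2125} \approx 1.6113 \cdot 10^{7}$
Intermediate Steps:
$N{\left(d,l \right)} = -6$
$n = \frac{6012}{7}$ ($n = - \frac{77 \left(-78\right) - 6}{7} = - \frac{-6006 - 6}{7} = \left(- \frac{1}{7}\right) \left(-6012\right) = \frac{6012}{7} \approx 858.86$)
$\left(S{\left(27 \right)} + n\right) \left(22797 - \frac{45066}{29750}\right) = \left(-152 + \frac{6012}{7}\right) \left(22797 - \frac{45066}{29750}\right) = \frac{4948 \left(22797 - \frac{3219}{2125}\right)}{7} = \frac{4948}{7} \cdot \frac{48440406}{2125} = \frac{34240446984}{2125}$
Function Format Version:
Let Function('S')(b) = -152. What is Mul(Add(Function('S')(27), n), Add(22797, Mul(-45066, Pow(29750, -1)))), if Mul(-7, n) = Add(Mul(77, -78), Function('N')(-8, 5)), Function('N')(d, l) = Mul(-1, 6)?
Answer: Rational(34240446984, 2125) ≈ 1.6113e+7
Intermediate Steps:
Function('N')(d, l) = -6
n = Rational(6012, 7) (n = Mul(Rational(-1, 7), Add(Mul(77, -78), -6)) = Mul(Rational(-1, 7), Add(-6006, -6)) = Mul(Rational(-1, 7), -6012) = Rational(6012, 7) ≈ 858.86)
Mul(Add(Function('S')(27), n), Add(22797, Mul(-45066, Pow(29750, -1)))) = Mul(Add(-152, Rational(6012, 7)), Add(22797, Mul(-45066, Pow(29750, -1)))) = Mul(Rational(4948, 7), Add(22797, Mul(-45066, Rational(1, 29750)))) = Mul(Rational(4948, 7), Add(22797, Rational(-3219, 2125))) = Mul(Rational(4948, 7), Rational(48440406, 2125)) = Rational(34240446984, 2125)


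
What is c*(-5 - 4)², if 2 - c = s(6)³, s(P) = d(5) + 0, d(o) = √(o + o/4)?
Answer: -8829/8 ≈ -1103.6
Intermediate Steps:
d(o) = √5*√o/2 (d(o) = √(o + o*(¼)) = √(o + o/4) = √(5*o/4) = √5*√o/2)
s(P) = 5/2 (s(P) = √5*√5/2 + 0 = 5/2 + 0 = 5/2)
c = -109/8 (c = 2 - (5/2)³ = 2 - 1*125/8 = 2 - 125/8 = -109/8 ≈ -13.625)
c*(-5 - 4)² = -109*(-5 - 4)²/8 = -109/8*(-9)² = -109/8*81 = -8829/8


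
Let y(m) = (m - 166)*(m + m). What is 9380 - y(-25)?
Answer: -170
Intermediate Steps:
y(m) = 2*m*(-166 + m) (y(m) = (-166 + m)*(2*m) = 2*m*(-166 + m))
9380 - y(-25) = 9380 - 2*(-25)*(-166 - 25) = 9380 - 2*(-25)*(-191) = 9380 - 1*9550 = 9380 - 9550 = -170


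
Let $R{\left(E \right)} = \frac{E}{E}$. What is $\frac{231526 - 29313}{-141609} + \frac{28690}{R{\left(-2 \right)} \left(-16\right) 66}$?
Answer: $- \frac{712716523}{24923184} \approx -28.597$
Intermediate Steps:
$R{\left(E \right)} = 1$
$\frac{231526 - 29313}{-141609} + \frac{28690}{R{\left(-2 \right)} \left(-16\right) 66} = \frac{231526 - 29313}{-141609} + \frac{28690}{1 \left(-16\right) 66} = 202213 \left(- \frac{1}{141609}\right) + \frac{28690}{\left(-16\right) 66} = - \frac{202213}{141609} + \frac{28690}{-1056} = - \frac{202213}{141609} + 28690 \left(- \frac{1}{1056}\right) = - \frac{202213}{141609} - \frac{14345}{528} = - \frac{712716523}{24923184}$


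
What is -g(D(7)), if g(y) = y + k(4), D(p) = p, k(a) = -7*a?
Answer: 21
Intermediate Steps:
g(y) = -28 + y (g(y) = y - 7*4 = y - 28 = -28 + y)
-g(D(7)) = -(-28 + 7) = -1*(-21) = 21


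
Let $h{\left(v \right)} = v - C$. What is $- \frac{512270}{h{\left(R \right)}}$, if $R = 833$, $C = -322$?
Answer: $- \frac{9314}{21} \approx -443.52$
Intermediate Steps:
$h{\left(v \right)} = 322 + v$ ($h{\left(v \right)} = v - -322 = v + 322 = 322 + v$)
$- \frac{512270}{h{\left(R \right)}} = - \frac{512270}{322 + 833} = - \frac{512270}{1155} = \left(-512270\right) \frac{1}{1155} = - \frac{9314}{21}$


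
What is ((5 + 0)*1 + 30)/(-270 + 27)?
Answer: -35/243 ≈ -0.14403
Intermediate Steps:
((5 + 0)*1 + 30)/(-270 + 27) = (5*1 + 30)/(-243) = (5 + 30)*(-1/243) = 35*(-1/243) = -35/243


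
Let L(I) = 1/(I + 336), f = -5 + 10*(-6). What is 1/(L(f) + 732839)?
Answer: 271/198599370 ≈ 1.3646e-6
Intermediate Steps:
f = -65 (f = -5 - 60 = -65)
L(I) = 1/(336 + I)
1/(L(f) + 732839) = 1/(1/(336 - 65) + 732839) = 1/(1/271 + 732839) = 1/(198599370/271) = 271/198599370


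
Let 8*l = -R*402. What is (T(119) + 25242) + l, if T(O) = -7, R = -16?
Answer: 26039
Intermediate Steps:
l = 804 (l = (-1*(-16)*402)/8 = (16*402)/8 = (1/8)*6432 = 804)
(T(119) + 25242) + l = (-7 + 25242) + 804 = 25235 + 804 = 26039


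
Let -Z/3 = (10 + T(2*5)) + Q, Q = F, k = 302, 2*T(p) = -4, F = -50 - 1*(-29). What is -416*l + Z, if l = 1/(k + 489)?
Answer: 30433/791 ≈ 38.474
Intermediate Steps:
F = -21 (F = -50 + 29 = -21)
T(p) = -2 (T(p) = (½)*(-4) = -2)
Q = -21
l = 1/791 (l = 1/(302 + 489) = 1/791 ≈ 0.0012642)
Z = 39 (Z = -3*((10 - 2) - 21) = -3*(8 - 21) = -3*(-13) = 39)
-416*l + Z = -416*1/791 + 39 = -416/791 + 39 = 30433/791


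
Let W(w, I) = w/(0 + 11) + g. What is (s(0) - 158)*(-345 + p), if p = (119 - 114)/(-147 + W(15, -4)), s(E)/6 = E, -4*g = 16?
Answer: 44866075/823 ≈ 54515.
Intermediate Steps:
g = -4 (g = -¼*16 = -4)
s(E) = 6*E
W(w, I) = -4 + w/11 (W(w, I) = w/(0 + 11) - 4 = w/11 - 4 = -4 + w/11)
p = -55/1646 (p = (119 - 114)/(-147 + (-4 + (1/11)*15)) = 5/(-147 + (-4 + 15/11)) = 5/(-147 - 29/11) = 5/(-1646/11) = 5*(-11/1646) = -55/1646 ≈ -0.033414)
(s(0) - 158)*(-345 + p) = (6*0 - 158)*(-345 - 55/1646) = (0 - 158)*(-567925/1646) = -158*(-567925/1646) = 44866075/823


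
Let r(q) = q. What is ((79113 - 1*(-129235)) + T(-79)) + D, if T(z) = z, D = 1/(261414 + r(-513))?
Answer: 54337590370/260901 ≈ 2.0827e+5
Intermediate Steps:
D = 1/260901 (D = 1/(261414 - 513) = 1/260901 ≈ 3.8329e-6)
((79113 - 1*(-129235)) + T(-79)) + D = ((79113 - 1*(-129235)) - 79) + 1/260901 = ((79113 + 129235) - 79) + 1/260901 = (208348 - 79) + 1/260901 = 208269 + 1/260901 = 54337590370/260901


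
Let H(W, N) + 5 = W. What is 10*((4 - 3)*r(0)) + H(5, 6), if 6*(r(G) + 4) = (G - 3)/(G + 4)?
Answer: -165/4 ≈ -41.250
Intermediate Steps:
r(G) = -4 + (-3 + G)/(6*(4 + G)) (r(G) = -4 + ((G - 3)/(G + 4))/6 = -4 + ((-3 + G)/(4 + G))/6 = -4 + (-3 + G)/(6*(4 + G)))
H(W, N) = -5 + W
10*((4 - 3)*r(0)) + H(5, 6) = 10*((4 - 3)*((-99 - 23*0)/(6*(4 + 0)))) + (-5 + 5) = 10*(1*((⅙)*(-99 + 0)/4)) + 0 = 10*(1*((⅙)*(¼)*(-99))) + 0 = 10*(1*(-33/8)) + 0 = 10*(-33/8) + 0 = -165/4 + 0 = -165/4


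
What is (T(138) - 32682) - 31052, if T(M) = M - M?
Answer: -63734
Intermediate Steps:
T(M) = 0
(T(138) - 32682) - 31052 = (0 - 32682) - 31052 = -32682 - 31052 = -63734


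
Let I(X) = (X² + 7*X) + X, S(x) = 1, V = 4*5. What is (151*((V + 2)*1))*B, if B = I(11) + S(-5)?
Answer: 697620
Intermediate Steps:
V = 20
I(X) = X² + 8*X
B = 210 (B = 11*(8 + 11) + 1 = 11*19 + 1 = 209 + 1 = 210)
(151*((V + 2)*1))*B = (151*((20 + 2)*1))*210 = (151*(22*1))*210 = (151*22)*210 = 3322*210 = 697620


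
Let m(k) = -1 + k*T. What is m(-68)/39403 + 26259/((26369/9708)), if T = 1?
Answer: 1434957772065/148431101 ≈ 9667.5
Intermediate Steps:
m(k) = -1 + k (m(k) = -1 + k*1 = -1 + k)
m(-68)/39403 + 26259/((26369/9708)) = (-1 - 68)/39403 + 26259/((26369/9708)) = -69*1/39403 + 26259/((26369*(1/9708))) = -69/39403 + 26259/(26369/9708) = -69/39403 + 26259*(9708/26369) = -69/39403 + 254922372/26369 = 1434957772065/148431101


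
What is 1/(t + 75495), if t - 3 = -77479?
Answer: -1/1981 ≈ -0.00050480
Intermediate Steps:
t = -77476 (t = 3 - 77479 = -77476)
1/(t + 75495) = 1/(-77476 + 75495) = 1/(-1981) = -1/1981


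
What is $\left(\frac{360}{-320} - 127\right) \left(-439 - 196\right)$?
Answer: $\frac{650875}{8} \approx 81359.0$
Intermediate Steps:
$\left(\frac{360}{-320} - 127\right) \left(-439 - 196\right) = \left(360 \left(- \frac{1}{320}\right) - 127\right) \left(-635\right) = \left(- \frac{9}{8} - 127\right) \left(-635\right) = \left(- \frac{1025}{8}\right) \left(-635\right) = \frac{650875}{8}$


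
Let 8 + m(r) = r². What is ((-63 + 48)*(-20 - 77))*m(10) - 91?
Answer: 133769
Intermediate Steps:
m(r) = -8 + r²
((-63 + 48)*(-20 - 77))*m(10) - 91 = ((-63 + 48)*(-20 - 77))*(-8 + 10²) - 91 = (-15*(-97))*(-8 + 100) - 91 = 1455*92 - 91 = 133860 - 91 = 133769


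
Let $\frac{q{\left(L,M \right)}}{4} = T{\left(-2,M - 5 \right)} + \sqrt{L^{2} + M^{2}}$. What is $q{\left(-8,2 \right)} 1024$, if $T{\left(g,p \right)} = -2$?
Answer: $-8192 + 8192 \sqrt{17} \approx 25584.0$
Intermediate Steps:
$q{\left(L,M \right)} = -8 + 4 \sqrt{L^{2} + M^{2}}$ ($q{\left(L,M \right)} = 4 \left(-2 + \sqrt{L^{2} + M^{2}}\right) = -8 + 4 \sqrt{L^{2} + M^{2}}$)
$q{\left(-8,2 \right)} 1024 = \left(-8 + 4 \sqrt{\left(-8\right)^{2} + 2^{2}}\right) 1024 = \left(-8 + 4 \sqrt{64 + 4}\right) 1024 = \left(-8 + 4 \sqrt{68}\right) 1024 = \left(-8 + 4 \cdot 2 \sqrt{17}\right) 1024 = \left(-8 + 8 \sqrt{17}\right) 1024 = -8192 + 8192 \sqrt{17}$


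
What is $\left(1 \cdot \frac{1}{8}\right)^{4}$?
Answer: $\frac{1}{4096} \approx 0.00024414$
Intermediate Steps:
$\left(1 \cdot \frac{1}{8}\right)^{4} = \left(\frac{1}{8}\right)^{4} = \frac{1}{4096}$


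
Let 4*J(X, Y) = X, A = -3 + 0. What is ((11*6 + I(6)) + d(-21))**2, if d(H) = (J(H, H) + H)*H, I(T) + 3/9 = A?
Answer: 54272689/144 ≈ 3.7689e+5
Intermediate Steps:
A = -3
J(X, Y) = X/4
I(T) = -10/3 (I(T) = -1/3 - 3 = -10/3)
d(H) = 5*H**2/4 (d(H) = (H/4 + H)*H = (5*H/4)*H = 5*H**2/4)
((11*6 + I(6)) + d(-21))**2 = ((11*6 - 10/3) + (5/4)*(-21)**2)**2 = ((66 - 10/3) + (5/4)*441)**2 = (188/3 + 2205/4)**2 = (7367/12)**2 = 54272689/144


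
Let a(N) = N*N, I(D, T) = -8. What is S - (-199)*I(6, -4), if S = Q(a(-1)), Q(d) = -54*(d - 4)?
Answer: -1430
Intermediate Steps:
a(N) = N²
Q(d) = 216 - 54*d (Q(d) = -54*(-4 + d) = -9*(-24 + 6*d) = 216 - 54*d)
S = 162 (S = 216 - 54*(-1)² = 216 - 54*1 = 216 - 54 = 162)
S - (-199)*I(6, -4) = 162 - (-199)*(-8) = 162 - 1*1592 = 162 - 1592 = -1430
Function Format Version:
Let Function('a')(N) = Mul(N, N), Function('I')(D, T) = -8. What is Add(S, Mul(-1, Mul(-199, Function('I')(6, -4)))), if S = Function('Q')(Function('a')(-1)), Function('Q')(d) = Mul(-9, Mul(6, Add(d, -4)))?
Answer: -1430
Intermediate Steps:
Function('a')(N) = Pow(N, 2)
Function('Q')(d) = Add(216, Mul(-54, d)) (Function('Q')(d) = Mul(-9, Mul(6, Add(-4, d))) = Mul(-9, Add(-24, Mul(6, d))) = Add(216, Mul(-54, d)))
S = 162 (S = Add(216, Mul(-54, Pow(-1, 2))) = Add(216, Mul(-54, 1)) = Add(216, -54) = 162)
Add(S, Mul(-1, Mul(-199, Function('I')(6, -4)))) = Add(162, Mul(-1, Mul(-199, -8))) = Add(162, Mul(-1, 1592)) = Add(162, -1592) = -1430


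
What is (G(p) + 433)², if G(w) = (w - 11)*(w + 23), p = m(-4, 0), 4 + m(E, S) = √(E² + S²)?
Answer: 32400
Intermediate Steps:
m(E, S) = -4 + √(E² + S²)
p = 0 (p = -4 + √((-4)² + 0²) = -4 + √(16 + 0) = -4 + √16 = -4 + 4 = 0)
G(w) = (-11 + w)*(23 + w)
(G(p) + 433)² = ((-253 + 0² + 12*0) + 433)² = ((-253 + 0 + 0) + 433)² = (-253 + 433)² = 180² = 32400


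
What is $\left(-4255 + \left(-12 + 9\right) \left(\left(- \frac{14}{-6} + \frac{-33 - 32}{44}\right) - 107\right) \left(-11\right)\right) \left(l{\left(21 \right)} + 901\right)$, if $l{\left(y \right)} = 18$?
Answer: $- \frac{28517489}{4} \approx -7.1294 \cdot 10^{6}$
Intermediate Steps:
$\left(-4255 + \left(-12 + 9\right) \left(\left(- \frac{14}{-6} + \frac{-33 - 32}{44}\right) - 107\right) \left(-11\right)\right) \left(l{\left(21 \right)} + 901\right) = \left(-4255 + \left(-12 + 9\right) \left(\left(- \frac{14}{-6} + \frac{-33 - 32}{44}\right) - 107\right) \left(-11\right)\right) \left(18 + 901\right) = \left(-4255 + - 3 \left(\left(\left(-14\right) \left(- \frac{1}{6}\right) + \left(-33 - 32\right) \frac{1}{44}\right) - 107\right) \left(-11\right)\right) 919 = \left(-4255 + - 3 \left(\left(\frac{7}{3} - \frac{65}{44}\right) - 107\right) \left(-11\right)\right) 919 = \left(-4255 + - 3 \left(\frac{113}{132} - 107\right) \left(-11\right)\right) 919 = \left(-4255 + \left(-3\right) \left(- \frac{14011}{132}\right) \left(-11\right)\right) 919 = \left(-4255 + \frac{14011}{44} \left(-11\right)\right) 919 = \left(-4255 - \frac{14011}{4}\right) 919 = \left(- \frac{31031}{4}\right) 919 = - \frac{28517489}{4}$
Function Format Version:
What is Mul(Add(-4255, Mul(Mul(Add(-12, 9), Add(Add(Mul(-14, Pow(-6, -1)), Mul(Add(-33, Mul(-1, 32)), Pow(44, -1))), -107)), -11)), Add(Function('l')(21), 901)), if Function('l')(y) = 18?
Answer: Rational(-28517489, 4) ≈ -7.1294e+6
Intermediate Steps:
Mul(Add(-4255, Mul(Mul(Add(-12, 9), Add(Add(Mul(-14, Pow(-6, -1)), Mul(Add(-33, Mul(-1, 32)), Pow(44, -1))), -107)), -11)), Add(Function('l')(21), 901)) = Mul(Add(-4255, Mul(Mul(Add(-12, 9), Add(Add(Mul(-14, Pow(-6, -1)), Mul(Add(-33, Mul(-1, 32)), Pow(44, -1))), -107)), -11)), Add(18, 901)) = Mul(Add(-4255, Mul(Mul(-3, Add(Add(Mul(-14, Rational(-1, 6)), Mul(Add(-33, -32), Rational(1, 44))), -107)), -11)), 919) = Mul(Add(-4255, Mul(Mul(-3, Add(Add(Rational(7, 3), Mul(-65, Rational(1, 44))), -107)), -11)), 919) = Mul(Add(-4255, Mul(Mul(-3, Add(Add(Rational(7, 3), Rational(-65, 44)), -107)), -11)), 919) = Mul(Add(-4255, Mul(Mul(-3, Add(Rational(113, 132), -107)), -11)), 919) = Mul(Add(-4255, Mul(Mul(-3, Rational(-14011, 132)), -11)), 919) = Mul(Add(-4255, Mul(Rational(14011, 44), -11)), 919) = Mul(Add(-4255, Rational(-14011, 4)), 919) = Mul(Rational(-31031, 4), 919) = Rational(-28517489, 4)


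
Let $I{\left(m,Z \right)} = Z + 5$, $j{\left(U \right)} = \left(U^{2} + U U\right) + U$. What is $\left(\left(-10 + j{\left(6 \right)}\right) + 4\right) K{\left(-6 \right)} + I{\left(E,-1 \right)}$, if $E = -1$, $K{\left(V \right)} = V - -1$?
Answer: $-356$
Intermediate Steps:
$j{\left(U \right)} = U + 2 U^{2}$ ($j{\left(U \right)} = \left(U^{2} + U^{2}\right) + U = 2 U^{2} + U = U + 2 U^{2}$)
$K{\left(V \right)} = 1 + V$ ($K{\left(V \right)} = V + 1 = 1 + V$)
$I{\left(m,Z \right)} = 5 + Z$
$\left(\left(-10 + j{\left(6 \right)}\right) + 4\right) K{\left(-6 \right)} + I{\left(E,-1 \right)} = \left(\left(-10 + 6 \left(1 + 2 \cdot 6\right)\right) + 4\right) \left(1 - 6\right) + \left(5 - 1\right) = \left(\left(-10 + 6 \left(1 + 12\right)\right) + 4\right) \left(-5\right) + 4 = \left(\left(-10 + 6 \cdot 13\right) + 4\right) \left(-5\right) + 4 = \left(\left(-10 + 78\right) + 4\right) \left(-5\right) + 4 = \left(68 + 4\right) \left(-5\right) + 4 = 72 \left(-5\right) + 4 = -360 + 4 = -356$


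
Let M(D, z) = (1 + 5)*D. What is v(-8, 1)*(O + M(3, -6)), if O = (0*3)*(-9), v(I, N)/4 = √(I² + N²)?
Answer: 72*√65 ≈ 580.48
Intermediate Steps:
M(D, z) = 6*D
v(I, N) = 4*√(I² + N²)
O = 0 (O = 0*(-9) = 0)
v(-8, 1)*(O + M(3, -6)) = (4*√((-8)² + 1²))*(0 + 6*3) = (4*√(64 + 1))*(0 + 18) = (4*√65)*18 = 72*√65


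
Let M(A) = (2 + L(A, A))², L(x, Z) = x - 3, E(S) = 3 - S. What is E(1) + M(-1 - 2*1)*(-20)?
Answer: -318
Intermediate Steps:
L(x, Z) = -3 + x
M(A) = (-1 + A)² (M(A) = (2 + (-3 + A))² = (-1 + A)²)
E(1) + M(-1 - 2*1)*(-20) = (3 - 1*1) + (-1 + (-1 - 2*1))²*(-20) = (3 - 1) + (-1 + (-1 - 2))²*(-20) = 2 + (-1 - 3)²*(-20) = 2 + (-4)²*(-20) = 2 + 16*(-20) = 2 - 320 = -318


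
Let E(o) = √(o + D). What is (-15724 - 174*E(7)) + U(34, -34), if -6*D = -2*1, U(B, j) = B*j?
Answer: -16880 - 58*√66 ≈ -17351.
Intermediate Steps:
D = ⅓ (D = -(-1)/3 = -⅙*(-2) = ⅓ ≈ 0.33333)
E(o) = √(⅓ + o) (E(o) = √(o + ⅓) = √(⅓ + o))
(-15724 - 174*E(7)) + U(34, -34) = (-15724 - 174*√(3 + 9*7)/3) + 34*(-34) = (-15724 - 174*√(3 + 63)/3) - 1156 = (-15724 - 174*√66/3) - 1156 = (-15724 - 58*√66) - 1156 = -16880 - 58*√66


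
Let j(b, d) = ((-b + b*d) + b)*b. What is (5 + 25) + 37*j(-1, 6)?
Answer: 252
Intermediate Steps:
j(b, d) = d*b**2 (j(b, d) = (b*d)*b = d*b**2)
(5 + 25) + 37*j(-1, 6) = (5 + 25) + 37*(6*(-1)**2) = 30 + 37*(6*1) = 30 + 37*6 = 30 + 222 = 252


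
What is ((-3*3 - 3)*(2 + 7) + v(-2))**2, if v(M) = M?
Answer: 12100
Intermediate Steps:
((-3*3 - 3)*(2 + 7) + v(-2))**2 = ((-3*3 - 3)*(2 + 7) - 2)**2 = ((-9 - 3)*9 - 2)**2 = (-12*9 - 2)**2 = (-108 - 2)**2 = (-110)**2 = 12100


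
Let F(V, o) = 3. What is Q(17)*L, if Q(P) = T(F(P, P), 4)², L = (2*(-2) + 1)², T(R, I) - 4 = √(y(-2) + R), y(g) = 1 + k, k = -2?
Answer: 162 + 72*√2 ≈ 263.82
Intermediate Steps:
y(g) = -1 (y(g) = 1 - 2 = -1)
T(R, I) = 4 + √(-1 + R)
L = 9 (L = (-4 + 1)² = (-3)² = 9)
Q(P) = (4 + √2)² (Q(P) = (4 + √(-1 + 3))² = (4 + √2)²)
Q(17)*L = (4 + √2)²*9 = 9*(4 + √2)²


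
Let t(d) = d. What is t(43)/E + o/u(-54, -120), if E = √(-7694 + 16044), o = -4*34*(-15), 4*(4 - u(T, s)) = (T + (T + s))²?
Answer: -255/1624 + 43*√334/1670 ≈ 0.31355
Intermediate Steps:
u(T, s) = 4 - (s + 2*T)²/4 (u(T, s) = 4 - (T + (T + s))²/4 = 4 - (s + 2*T)²/4)
o = 2040 (o = -136*(-15) = 2040)
E = 5*√334 (E = √8350 = 5*√334 ≈ 91.378)
t(43)/E + o/u(-54, -120) = 43/((5*√334)) + 2040/(4 - (-120 + 2*(-54))²/4) = 43*(√334/1670) + 2040/(4 - (-120 - 108)²/4) = 43*√334/1670 + 2040/(4 - ¼*(-228)²) = 43*√334/1670 + 2040/(4 - ¼*51984) = 43*√334/1670 + 2040/(4 - 12996) = 43*√334/1670 + 2040/(-12992) = 43*√334/1670 + 2040*(-1/12992) = 43*√334/1670 - 255/1624 = -255/1624 + 43*√334/1670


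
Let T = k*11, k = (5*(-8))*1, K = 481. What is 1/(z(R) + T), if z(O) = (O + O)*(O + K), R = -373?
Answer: -1/81008 ≈ -1.2344e-5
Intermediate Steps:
k = -40 (k = -40*1 = -40)
z(O) = 2*O*(481 + O) (z(O) = (O + O)*(O + 481) = (2*O)*(481 + O) = 2*O*(481 + O))
T = -440 (T = -40*11 = -440)
1/(z(R) + T) = 1/(2*(-373)*(481 - 373) - 440) = 1/(2*(-373)*108 - 440) = 1/(-80568 - 440) = 1/(-81008) = -1/81008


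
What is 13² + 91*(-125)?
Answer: -11206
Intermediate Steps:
13² + 91*(-125) = 169 - 11375 = -11206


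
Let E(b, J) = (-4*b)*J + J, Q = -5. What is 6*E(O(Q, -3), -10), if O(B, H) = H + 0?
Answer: -780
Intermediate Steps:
O(B, H) = H
E(b, J) = J - 4*J*b (E(b, J) = -4*J*b + J = J - 4*J*b)
6*E(O(Q, -3), -10) = 6*(-10*(1 - 4*(-3))) = 6*(-10*(1 + 12)) = 6*(-10*13) = 6*(-130) = -780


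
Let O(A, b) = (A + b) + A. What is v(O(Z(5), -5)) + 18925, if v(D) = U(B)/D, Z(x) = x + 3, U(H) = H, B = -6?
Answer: 208169/11 ≈ 18924.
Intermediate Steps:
Z(x) = 3 + x
O(A, b) = b + 2*A
v(D) = -6/D
v(O(Z(5), -5)) + 18925 = -6/(-5 + 2*(3 + 5)) + 18925 = -6/(-5 + 2*8) + 18925 = -6/(-5 + 16) + 18925 = -6/11 + 18925 = 208169/11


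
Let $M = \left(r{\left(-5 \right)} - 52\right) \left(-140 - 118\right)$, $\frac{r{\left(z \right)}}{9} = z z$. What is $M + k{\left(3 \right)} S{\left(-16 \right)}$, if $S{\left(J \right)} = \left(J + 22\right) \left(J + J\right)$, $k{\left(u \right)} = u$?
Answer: $-45210$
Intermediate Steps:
$r{\left(z \right)} = 9 z^{2}$ ($r{\left(z \right)} = 9 z z = 9 z^{2}$)
$S{\left(J \right)} = 2 J \left(22 + J\right)$ ($S{\left(J \right)} = \left(22 + J\right) 2 J = 2 J \left(22 + J\right)$)
$M = -44634$ ($M = \left(9 \left(-5\right)^{2} - 52\right) \left(-140 - 118\right) = \left(9 \cdot 25 - 52\right) \left(-258\right) = \left(225 - 52\right) \left(-258\right) = 173 \left(-258\right) = -44634$)
$M + k{\left(3 \right)} S{\left(-16 \right)} = -44634 + 3 \cdot 2 \left(-16\right) \left(22 - 16\right) = -44634 + 3 \cdot 2 \left(-16\right) 6 = -44634 + 3 \left(-192\right) = -44634 - 576 = -45210$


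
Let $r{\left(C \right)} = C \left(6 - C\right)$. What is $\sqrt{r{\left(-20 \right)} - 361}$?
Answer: $i \sqrt{881} \approx 29.682 i$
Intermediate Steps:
$\sqrt{r{\left(-20 \right)} - 361} = \sqrt{- 20 \left(6 - -20\right) - 361} = \sqrt{- 20 \left(6 + 20\right) - 361} = \sqrt{\left(-20\right) 26 - 361} = \sqrt{-520 - 361} = \sqrt{-881} = i \sqrt{881}$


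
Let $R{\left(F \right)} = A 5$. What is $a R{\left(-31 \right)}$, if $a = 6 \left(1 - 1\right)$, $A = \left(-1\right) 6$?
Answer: $0$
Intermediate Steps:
$A = -6$
$R{\left(F \right)} = -30$ ($R{\left(F \right)} = \left(-6\right) 5 = -30$)
$a = 0$ ($a = 6 \cdot 0 = 0$)
$a R{\left(-31 \right)} = 0 \left(-30\right) = 0$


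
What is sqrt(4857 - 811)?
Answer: 17*sqrt(14) ≈ 63.608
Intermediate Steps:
sqrt(4857 - 811) = sqrt(4046) = 17*sqrt(14)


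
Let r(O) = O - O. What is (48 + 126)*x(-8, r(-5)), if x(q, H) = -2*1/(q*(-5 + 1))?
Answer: -87/8 ≈ -10.875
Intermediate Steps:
r(O) = 0
x(q, H) = 1/(2*q) (x(q, H) = -2*(-1/(4*q)) = -(-1)/(2*q) = 1/(2*q))
(48 + 126)*x(-8, r(-5)) = (48 + 126)*((½)/(-8)) = 174*((½)*(-⅛)) = 174*(-1/16) = -87/8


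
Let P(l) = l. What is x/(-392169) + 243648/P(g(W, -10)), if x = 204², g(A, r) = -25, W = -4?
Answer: -31850744304/3268075 ≈ -9746.0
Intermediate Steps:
x = 41616
x/(-392169) + 243648/P(g(W, -10)) = 41616/(-392169) + 243648/(-25) = 41616*(-1/392169) + 243648*(-1/25) = -13872/130723 - 243648/25 = -31850744304/3268075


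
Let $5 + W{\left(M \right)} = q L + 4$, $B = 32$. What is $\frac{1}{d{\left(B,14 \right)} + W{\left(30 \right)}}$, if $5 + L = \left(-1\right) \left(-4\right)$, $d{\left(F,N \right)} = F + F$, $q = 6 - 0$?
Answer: $\frac{1}{57} \approx 0.017544$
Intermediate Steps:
$q = 6$ ($q = 6 + 0 = 6$)
$d{\left(F,N \right)} = 2 F$
$L = -1$ ($L = -5 - -4 = -5 + 4 = -1$)
$W{\left(M \right)} = -7$ ($W{\left(M \right)} = -5 + \left(6 \left(-1\right) + 4\right) = -5 + \left(-6 + 4\right) = -5 - 2 = -7$)
$\frac{1}{d{\left(B,14 \right)} + W{\left(30 \right)}} = \frac{1}{2 \cdot 32 - 7} = \frac{1}{64 - 7} = \frac{1}{57}$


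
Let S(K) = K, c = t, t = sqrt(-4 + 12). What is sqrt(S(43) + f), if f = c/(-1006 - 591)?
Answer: sqrt(109667587 - 3194*sqrt(2))/1597 ≈ 6.5573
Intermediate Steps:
t = 2*sqrt(2) (t = sqrt(8) = 2*sqrt(2) ≈ 2.8284)
c = 2*sqrt(2) ≈ 2.8284
f = -2*sqrt(2)/1597 (f = (2*sqrt(2))/(-1006 - 591) = (2*sqrt(2))/(-1597) = (2*sqrt(2))*(-1/1597) = -2*sqrt(2)/1597 ≈ -0.0017711)
sqrt(S(43) + f) = sqrt(43 - 2*sqrt(2)/1597)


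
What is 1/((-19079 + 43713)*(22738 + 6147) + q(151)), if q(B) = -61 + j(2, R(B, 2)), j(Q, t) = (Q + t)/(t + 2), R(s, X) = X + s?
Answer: 1/711553030 ≈ 1.4054e-9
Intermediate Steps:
j(Q, t) = (Q + t)/(2 + t)
q(B) = -60 (q(B) = -61 + (2 + (2 + B))/(2 + (2 + B)) = -61 + (4 + B)/(4 + B) = -61 + 1 = -60)
1/((-19079 + 43713)*(22738 + 6147) + q(151)) = 1/((-19079 + 43713)*(22738 + 6147) - 60) = 1/(24634*28885 - 60) = 1/(711553090 - 60) = 1/711553030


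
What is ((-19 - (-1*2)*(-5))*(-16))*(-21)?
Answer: -9744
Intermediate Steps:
((-19 - (-1*2)*(-5))*(-16))*(-21) = ((-19 - (-2)*(-5))*(-16))*(-21) = ((-19 - 1*10)*(-16))*(-21) = ((-19 - 10)*(-16))*(-21) = -29*(-16)*(-21) = 464*(-21) = -9744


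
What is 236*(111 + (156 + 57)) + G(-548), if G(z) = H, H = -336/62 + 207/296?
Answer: 701590353/9176 ≈ 76459.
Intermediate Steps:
H = -43311/9176 (H = -336*1/62 + 207*(1/296) = -168/31 + 207/296 = -43311/9176 ≈ -4.7200)
G(z) = -43311/9176
236*(111 + (156 + 57)) + G(-548) = 236*(111 + (156 + 57)) - 43311/9176 = 236*(111 + 213) - 43311/9176 = 236*324 - 43311/9176 = 76464 - 43311/9176 = 701590353/9176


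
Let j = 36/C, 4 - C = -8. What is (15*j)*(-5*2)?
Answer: -450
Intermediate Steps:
C = 12 (C = 4 - 1*(-8) = 4 + 8 = 12)
j = 3 (j = 36/12 = 36*(1/12) = 3)
(15*j)*(-5*2) = (15*3)*(-5*2) = 45*(-10) = -450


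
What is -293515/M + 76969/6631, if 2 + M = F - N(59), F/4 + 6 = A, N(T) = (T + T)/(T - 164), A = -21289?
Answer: 46987968767/3121453208 ≈ 15.053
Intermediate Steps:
N(T) = 2*T/(-164 + T) (N(T) = (2*T)/(-164 + T) = 2*T/(-164 + T))
F = -85180 (F = -24 + 4*(-21289) = -24 - 85156 = -85180)
M = -8943992/105 (M = -2 + (-85180 - 2*59/(-164 + 59)) = -2 + (-85180 - 2*59/(-105)) = -2 + (-85180 - 2*59*(-1)/105) = -2 + (-85180 - 1*(-118/105)) = -2 + (-85180 + 118/105) = -2 - 8943782/105 = -8943992/105 ≈ -85181.)
-293515/M + 76969/6631 = -293515/(-8943992/105) + 76969/6631 = -293515*(-105/8943992) + 76969*(1/6631) = 30819075/8943992 + 4051/349 = 46987968767/3121453208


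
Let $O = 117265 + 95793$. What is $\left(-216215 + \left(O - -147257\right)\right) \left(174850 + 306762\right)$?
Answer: $69400289200$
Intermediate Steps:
$O = 213058$
$\left(-216215 + \left(O - -147257\right)\right) \left(174850 + 306762\right) = \left(-216215 + \left(213058 - -147257\right)\right) \left(174850 + 306762\right) = \left(-216215 + \left(213058 + 147257\right)\right) 481612 = \left(-216215 + 360315\right) 481612 = 144100 \cdot 481612 = 69400289200$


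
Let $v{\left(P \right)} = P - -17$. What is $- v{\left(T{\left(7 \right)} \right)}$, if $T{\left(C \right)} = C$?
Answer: $-24$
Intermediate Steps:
$v{\left(P \right)} = 17 + P$ ($v{\left(P \right)} = P + 17 = 17 + P$)
$- v{\left(T{\left(7 \right)} \right)} = - (17 + 7) = \left(-1\right) 24 = -24$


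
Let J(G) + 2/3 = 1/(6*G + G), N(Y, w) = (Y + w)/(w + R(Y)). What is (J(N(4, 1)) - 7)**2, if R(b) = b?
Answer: 24964/441 ≈ 56.608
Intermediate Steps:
N(Y, w) = 1 (N(Y, w) = (Y + w)/(w + Y) = (Y + w)/(Y + w) = 1)
J(G) = -2/3 + 1/(7*G) (J(G) = -2/3 + 1/(6*G + G) = -2/3 + 1/(7*G))
(J(N(4, 1)) - 7)**2 = ((1/21)*(3 - 14*1)/1 - 7)**2 = ((1/21)*1*(3 - 14) - 7)**2 = ((1/21)*1*(-11) - 7)**2 = (-11/21 - 7)**2 = (-158/21)**2 = 24964/441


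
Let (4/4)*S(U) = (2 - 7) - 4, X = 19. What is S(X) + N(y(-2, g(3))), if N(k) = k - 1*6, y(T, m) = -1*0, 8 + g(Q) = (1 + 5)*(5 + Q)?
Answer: -15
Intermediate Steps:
S(U) = -9 (S(U) = (2 - 7) - 4 = -5 - 4 = -9)
g(Q) = 22 + 6*Q (g(Q) = -8 + (1 + 5)*(5 + Q) = -8 + 6*(5 + Q) = -8 + (30 + 6*Q) = 22 + 6*Q)
y(T, m) = 0
N(k) = -6 + k (N(k) = k - 6 = -6 + k)
S(X) + N(y(-2, g(3))) = -9 + (-6 + 0) = -9 - 6 = -15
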